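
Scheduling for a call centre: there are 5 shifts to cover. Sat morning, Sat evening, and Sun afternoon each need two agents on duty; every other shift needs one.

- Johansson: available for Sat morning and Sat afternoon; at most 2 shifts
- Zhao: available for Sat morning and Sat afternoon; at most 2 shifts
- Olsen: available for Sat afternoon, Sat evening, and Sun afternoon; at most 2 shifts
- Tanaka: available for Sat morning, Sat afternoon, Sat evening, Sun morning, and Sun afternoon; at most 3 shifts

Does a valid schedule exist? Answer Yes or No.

Yes

Sat evening can only be covered by Olsen and Tanaka, so that assignment is forced.
Sun morning can only be covered by Tanaka, so that assignment is forced.
Sun afternoon can only be covered by Olsen and Tanaka, so that assignment is forced.
One valid schedule: Sat morning→Johansson+Zhao, Sat afternoon→Johansson, Sat evening→Olsen+Tanaka, Sun morning→Tanaka, Sun afternoon→Olsen+Tanaka.
Loads: Johansson 2/2, Zhao 1/2, Olsen 2/2, Tanaka 3/3 — all within limits.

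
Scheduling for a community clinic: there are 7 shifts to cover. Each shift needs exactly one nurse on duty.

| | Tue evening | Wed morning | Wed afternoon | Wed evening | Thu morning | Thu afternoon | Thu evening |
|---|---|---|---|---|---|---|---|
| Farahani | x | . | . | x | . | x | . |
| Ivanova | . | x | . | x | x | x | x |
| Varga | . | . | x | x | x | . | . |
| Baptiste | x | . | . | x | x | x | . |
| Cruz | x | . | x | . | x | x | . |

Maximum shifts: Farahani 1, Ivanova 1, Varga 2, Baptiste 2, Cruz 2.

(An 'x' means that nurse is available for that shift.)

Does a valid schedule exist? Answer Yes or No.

Total capacity is 8 and 7 slots are needed, so capacity alone doesn't rule it out.
Shifts {Wed morning, Thu evening} need 2 worker-slots in total, but the nurses available for any of those shifts (Ivanova) can supply at most 1 among them. So no valid schedule exists.

No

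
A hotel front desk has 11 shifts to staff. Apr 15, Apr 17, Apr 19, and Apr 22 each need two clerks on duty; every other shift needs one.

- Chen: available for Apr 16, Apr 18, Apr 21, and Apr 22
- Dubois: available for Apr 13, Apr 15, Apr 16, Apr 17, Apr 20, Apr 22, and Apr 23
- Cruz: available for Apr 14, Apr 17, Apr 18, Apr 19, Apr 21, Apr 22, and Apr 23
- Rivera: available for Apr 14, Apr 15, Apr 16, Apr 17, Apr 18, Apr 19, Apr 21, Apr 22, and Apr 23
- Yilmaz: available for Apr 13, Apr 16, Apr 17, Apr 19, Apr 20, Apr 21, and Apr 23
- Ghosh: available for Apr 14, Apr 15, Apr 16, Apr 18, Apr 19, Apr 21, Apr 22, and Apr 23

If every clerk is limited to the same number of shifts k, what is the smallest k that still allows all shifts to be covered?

With 6 clerks and 15 worker-slots to fill, someone must work at least ⌈15/6⌉ = 3 shifts, so k ≥ 3.
k = 3 works: Apr 13→Dubois, Apr 14→Cruz, Apr 15→Dubois+Rivera, Apr 16→Chen, Apr 17→Cruz+Rivera, Apr 18→Chen, Apr 19→Yilmaz+Ghosh, Apr 20→Dubois, Apr 21→Chen, Apr 22→Rivera+Ghosh, Apr 23→Cruz.
Loads: Chen 3, Dubois 3, Cruz 3, Rivera 3, Yilmaz 1, Ghosh 2 — all ≤ 3.

3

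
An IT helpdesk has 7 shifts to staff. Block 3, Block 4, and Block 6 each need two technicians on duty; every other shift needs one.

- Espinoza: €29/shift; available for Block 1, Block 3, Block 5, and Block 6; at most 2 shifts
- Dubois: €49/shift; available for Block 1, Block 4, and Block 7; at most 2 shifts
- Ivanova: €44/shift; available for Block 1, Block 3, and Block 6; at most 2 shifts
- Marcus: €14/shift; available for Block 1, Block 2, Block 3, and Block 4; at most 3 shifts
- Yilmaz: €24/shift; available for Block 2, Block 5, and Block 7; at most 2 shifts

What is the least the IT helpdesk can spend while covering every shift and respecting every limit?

€285

Block 4 can only be covered by Dubois and Marcus, so that assignment is forced.
Block 6 can only be covered by Espinoza and Ivanova, so that assignment is forced.
Picking the cheapest available technician for each shift independently would cost €255, but that ignores the shift limits.
An optimal schedule: Block 1→Ivanova, Block 2→Marcus, Block 3→Marcus+Espinoza, Block 4→Marcus+Dubois, Block 5→Yilmaz, Block 6→Espinoza+Ivanova, Block 7→Yilmaz.
Total: 44 + 14 + 14 + 29 + 14 + 49 + 24 + 29 + 44 + 24 = €285.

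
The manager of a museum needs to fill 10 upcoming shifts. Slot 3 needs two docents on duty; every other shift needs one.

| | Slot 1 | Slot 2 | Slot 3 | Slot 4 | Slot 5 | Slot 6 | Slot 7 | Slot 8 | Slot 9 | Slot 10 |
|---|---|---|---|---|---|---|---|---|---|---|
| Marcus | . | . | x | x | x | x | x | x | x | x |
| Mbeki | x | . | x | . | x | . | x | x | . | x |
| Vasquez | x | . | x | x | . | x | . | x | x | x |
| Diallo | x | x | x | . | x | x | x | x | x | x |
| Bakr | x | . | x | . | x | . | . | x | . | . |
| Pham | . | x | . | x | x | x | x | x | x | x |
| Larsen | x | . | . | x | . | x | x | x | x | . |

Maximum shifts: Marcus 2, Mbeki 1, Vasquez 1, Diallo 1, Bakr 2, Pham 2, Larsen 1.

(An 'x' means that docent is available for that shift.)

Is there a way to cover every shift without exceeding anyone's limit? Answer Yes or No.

Total capacity is 2+1+1+1+2+2+1 = 10 but 11 worker-slots are needed — infeasible.

No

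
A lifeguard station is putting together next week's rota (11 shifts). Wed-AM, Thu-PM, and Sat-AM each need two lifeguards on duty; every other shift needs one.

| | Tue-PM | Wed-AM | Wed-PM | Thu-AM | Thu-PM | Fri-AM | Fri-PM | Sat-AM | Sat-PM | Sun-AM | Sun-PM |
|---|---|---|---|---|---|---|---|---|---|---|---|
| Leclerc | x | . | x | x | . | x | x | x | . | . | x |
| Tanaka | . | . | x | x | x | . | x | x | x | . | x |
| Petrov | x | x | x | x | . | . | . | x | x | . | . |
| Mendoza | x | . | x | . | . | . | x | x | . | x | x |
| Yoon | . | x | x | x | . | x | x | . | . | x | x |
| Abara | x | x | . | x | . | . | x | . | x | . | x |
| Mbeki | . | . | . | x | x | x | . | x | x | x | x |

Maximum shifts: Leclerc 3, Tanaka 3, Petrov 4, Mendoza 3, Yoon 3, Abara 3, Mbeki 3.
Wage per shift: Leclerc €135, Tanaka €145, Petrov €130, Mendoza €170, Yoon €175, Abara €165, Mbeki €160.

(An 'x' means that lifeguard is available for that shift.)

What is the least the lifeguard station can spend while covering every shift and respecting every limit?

€2005

Thu-PM can only be covered by Tanaka and Mbeki, so that assignment is forced.
Picking the cheapest available lifeguard for each shift independently would cost €1950, but that ignores the shift limits.
An optimal schedule: Tue-PM→Petrov, Wed-AM→Petrov+Abara, Wed-PM→Petrov, Thu-AM→Leclerc, Thu-PM→Tanaka+Mbeki, Fri-AM→Leclerc, Fri-PM→Leclerc, Sat-AM→Tanaka+Mbeki, Sat-PM→Petrov, Sun-AM→Mbeki, Sun-PM→Tanaka.
Total: 130 + 130 + 165 + 130 + 135 + 145 + 160 + 135 + 135 + 145 + 160 + 130 + 160 + 145 = €2005.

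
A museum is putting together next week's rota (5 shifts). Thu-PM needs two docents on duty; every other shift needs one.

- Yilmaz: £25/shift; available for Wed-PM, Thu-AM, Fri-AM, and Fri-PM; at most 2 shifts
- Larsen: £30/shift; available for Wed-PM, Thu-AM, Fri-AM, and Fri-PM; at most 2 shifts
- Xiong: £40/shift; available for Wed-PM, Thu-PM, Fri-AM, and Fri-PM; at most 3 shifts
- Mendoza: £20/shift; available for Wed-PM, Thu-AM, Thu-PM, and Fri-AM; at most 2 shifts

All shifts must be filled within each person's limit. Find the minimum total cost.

£160

Thu-PM can only be covered by Xiong and Mendoza, so that assignment is forced.
Picking the cheapest available docent for each shift independently would cost £145, but that ignores the shift limits.
An optimal schedule: Wed-PM→Yilmaz, Thu-AM→Mendoza, Thu-PM→Mendoza+Xiong, Fri-AM→Larsen, Fri-PM→Yilmaz.
Total: 25 + 20 + 20 + 40 + 30 + 25 = £160.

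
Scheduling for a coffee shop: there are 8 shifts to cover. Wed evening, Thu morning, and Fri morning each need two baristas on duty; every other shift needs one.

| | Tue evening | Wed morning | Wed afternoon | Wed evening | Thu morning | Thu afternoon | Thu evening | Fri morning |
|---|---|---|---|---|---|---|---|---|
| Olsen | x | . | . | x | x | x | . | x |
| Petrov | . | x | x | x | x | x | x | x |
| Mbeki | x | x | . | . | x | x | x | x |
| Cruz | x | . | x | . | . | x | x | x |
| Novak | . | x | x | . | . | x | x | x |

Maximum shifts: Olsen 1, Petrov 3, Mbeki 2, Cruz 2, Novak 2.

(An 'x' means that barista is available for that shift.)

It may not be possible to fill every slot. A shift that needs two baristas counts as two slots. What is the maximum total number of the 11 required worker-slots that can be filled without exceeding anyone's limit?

10

Total capacity across all baristas is 1+3+2+2+2 = 10, and 11 slots are needed, so at most 10 can be filled.
An assignment achieving 10: Tue evening→Mbeki, Wed morning→Petrov, Wed afternoon→Petrov, Wed evening→Olsen+Petrov, Thu morning→Mbeki, Thu afternoon→Novak, Thu evening→Cruz, Fri morning→Cruz+Novak.
Loads: Olsen 1/1, Petrov 3/3, Mbeki 2/2, Cruz 2/2, Novak 2/2.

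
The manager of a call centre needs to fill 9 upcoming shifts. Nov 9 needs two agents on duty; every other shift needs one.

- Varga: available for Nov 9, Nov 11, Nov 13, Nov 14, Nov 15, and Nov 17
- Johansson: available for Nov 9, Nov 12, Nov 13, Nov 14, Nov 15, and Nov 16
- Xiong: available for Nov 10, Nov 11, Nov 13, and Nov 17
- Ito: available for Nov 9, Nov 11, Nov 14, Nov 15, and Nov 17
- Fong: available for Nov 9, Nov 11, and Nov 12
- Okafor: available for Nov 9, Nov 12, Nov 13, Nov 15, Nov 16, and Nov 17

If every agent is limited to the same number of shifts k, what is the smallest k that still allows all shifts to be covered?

With 6 agents and 10 worker-slots to fill, someone must work at least ⌈10/6⌉ = 2 shifts, so k ≥ 2.
k = 2 works: Nov 9→Fong+Okafor, Nov 10→Xiong, Nov 11→Varga, Nov 12→Johansson, Nov 13→Xiong, Nov 14→Varga, Nov 15→Ito, Nov 16→Johansson, Nov 17→Ito.
Loads: Varga 2, Johansson 2, Xiong 2, Ito 2, Fong 1, Okafor 1 — all ≤ 2.

2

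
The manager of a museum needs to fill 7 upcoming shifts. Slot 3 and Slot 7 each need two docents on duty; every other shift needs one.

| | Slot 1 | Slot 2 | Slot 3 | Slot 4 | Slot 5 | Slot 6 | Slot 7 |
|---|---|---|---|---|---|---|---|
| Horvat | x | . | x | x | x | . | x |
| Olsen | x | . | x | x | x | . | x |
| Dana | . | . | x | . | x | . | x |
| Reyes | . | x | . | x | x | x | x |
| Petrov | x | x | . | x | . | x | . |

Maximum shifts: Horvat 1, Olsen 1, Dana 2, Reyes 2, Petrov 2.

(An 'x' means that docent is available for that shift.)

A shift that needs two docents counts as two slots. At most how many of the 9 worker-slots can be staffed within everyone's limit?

Total capacity across all docents is 1+1+2+2+2 = 8, and 9 slots are needed, so at most 8 can be filled.
An assignment achieving 8: Slot 1→Petrov, Slot 2→Reyes, Slot 3→Horvat+Olsen, Slot 4→Petrov, Slot 5→Dana, Slot 6→Reyes, Slot 7→Dana.
Loads: Horvat 1/1, Olsen 1/1, Dana 2/2, Reyes 2/2, Petrov 2/2.

8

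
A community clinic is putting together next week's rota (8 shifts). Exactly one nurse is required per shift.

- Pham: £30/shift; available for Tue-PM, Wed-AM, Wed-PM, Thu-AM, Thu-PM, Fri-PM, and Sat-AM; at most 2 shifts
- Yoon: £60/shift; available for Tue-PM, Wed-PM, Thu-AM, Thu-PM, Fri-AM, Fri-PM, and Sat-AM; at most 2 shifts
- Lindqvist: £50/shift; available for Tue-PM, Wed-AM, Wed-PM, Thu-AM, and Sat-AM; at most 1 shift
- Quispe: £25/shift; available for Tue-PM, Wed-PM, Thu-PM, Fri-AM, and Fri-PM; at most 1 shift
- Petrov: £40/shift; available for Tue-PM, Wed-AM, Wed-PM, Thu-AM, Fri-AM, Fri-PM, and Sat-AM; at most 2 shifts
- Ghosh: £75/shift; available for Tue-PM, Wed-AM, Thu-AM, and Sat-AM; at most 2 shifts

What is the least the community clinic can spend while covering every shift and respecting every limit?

£335

Picking the cheapest available nurse for each shift independently would cost £215, but that ignores the shift limits.
An optimal schedule: Tue-PM→Quispe, Wed-AM→Pham, Wed-PM→Lindqvist, Thu-AM→Petrov, Thu-PM→Pham, Fri-AM→Yoon, Fri-PM→Yoon, Sat-AM→Petrov.
Total: 25 + 30 + 50 + 40 + 30 + 60 + 60 + 40 = £335.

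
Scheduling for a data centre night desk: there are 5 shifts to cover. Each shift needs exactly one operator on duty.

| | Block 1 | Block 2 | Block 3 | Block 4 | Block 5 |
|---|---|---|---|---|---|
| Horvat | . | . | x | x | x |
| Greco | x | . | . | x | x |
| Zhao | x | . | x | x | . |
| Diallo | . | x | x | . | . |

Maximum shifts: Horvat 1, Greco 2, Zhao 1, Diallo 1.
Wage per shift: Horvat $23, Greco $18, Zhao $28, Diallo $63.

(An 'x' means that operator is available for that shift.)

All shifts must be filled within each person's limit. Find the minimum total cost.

Block 2 can only be covered by Diallo, so that assignment is forced.
Picking the cheapest available operator for each shift independently would cost $140, but that ignores the shift limits.
An optimal schedule: Block 1→Greco, Block 2→Diallo, Block 3→Zhao, Block 4→Greco, Block 5→Horvat.
Total: 18 + 63 + 28 + 18 + 23 = $150.

$150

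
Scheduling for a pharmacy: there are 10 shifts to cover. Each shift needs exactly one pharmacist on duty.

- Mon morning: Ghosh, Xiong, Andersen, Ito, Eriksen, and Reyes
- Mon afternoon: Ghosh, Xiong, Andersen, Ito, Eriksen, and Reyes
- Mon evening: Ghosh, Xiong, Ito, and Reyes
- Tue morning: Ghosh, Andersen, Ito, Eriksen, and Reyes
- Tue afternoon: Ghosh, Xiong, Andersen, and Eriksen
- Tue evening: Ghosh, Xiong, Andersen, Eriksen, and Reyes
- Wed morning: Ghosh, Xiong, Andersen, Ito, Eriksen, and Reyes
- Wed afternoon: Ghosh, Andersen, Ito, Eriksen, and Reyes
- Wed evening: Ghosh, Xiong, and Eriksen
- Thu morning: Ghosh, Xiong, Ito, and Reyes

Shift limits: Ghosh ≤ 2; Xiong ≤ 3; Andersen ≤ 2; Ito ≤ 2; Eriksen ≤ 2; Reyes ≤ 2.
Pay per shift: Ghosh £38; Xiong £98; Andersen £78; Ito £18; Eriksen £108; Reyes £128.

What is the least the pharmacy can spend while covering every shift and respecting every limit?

Picking the cheapest available pharmacist for each shift independently would cost £240, but that ignores the shift limits.
An optimal schedule: Mon morning→Ito, Mon afternoon→Ito, Mon evening→Ghosh, Tue morning→Andersen, Tue afternoon→Xiong, Tue evening→Xiong, Wed morning→Eriksen, Wed afternoon→Andersen, Wed evening→Ghosh, Thu morning→Xiong.
Total: 18 + 18 + 38 + 78 + 98 + 98 + 108 + 78 + 38 + 98 = £670.

£670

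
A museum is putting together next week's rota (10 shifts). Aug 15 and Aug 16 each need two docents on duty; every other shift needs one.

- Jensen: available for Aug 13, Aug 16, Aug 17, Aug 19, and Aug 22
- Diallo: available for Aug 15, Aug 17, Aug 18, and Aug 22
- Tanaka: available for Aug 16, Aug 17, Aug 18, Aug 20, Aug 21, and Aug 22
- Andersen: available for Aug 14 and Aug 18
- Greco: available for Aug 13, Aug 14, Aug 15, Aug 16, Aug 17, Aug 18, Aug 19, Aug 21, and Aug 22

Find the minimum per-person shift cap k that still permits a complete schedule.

With 5 docents and 12 worker-slots to fill, someone must work at least ⌈12/5⌉ = 3 shifts, so k ≥ 3.
k = 3 works: Aug 13→Jensen, Aug 14→Andersen, Aug 15→Diallo+Greco, Aug 16→Jensen+Tanaka, Aug 17→Diallo, Aug 18→Diallo, Aug 19→Jensen, Aug 20→Tanaka, Aug 21→Tanaka, Aug 22→Greco.
Loads: Jensen 3, Diallo 3, Tanaka 3, Andersen 1, Greco 2 — all ≤ 3.

3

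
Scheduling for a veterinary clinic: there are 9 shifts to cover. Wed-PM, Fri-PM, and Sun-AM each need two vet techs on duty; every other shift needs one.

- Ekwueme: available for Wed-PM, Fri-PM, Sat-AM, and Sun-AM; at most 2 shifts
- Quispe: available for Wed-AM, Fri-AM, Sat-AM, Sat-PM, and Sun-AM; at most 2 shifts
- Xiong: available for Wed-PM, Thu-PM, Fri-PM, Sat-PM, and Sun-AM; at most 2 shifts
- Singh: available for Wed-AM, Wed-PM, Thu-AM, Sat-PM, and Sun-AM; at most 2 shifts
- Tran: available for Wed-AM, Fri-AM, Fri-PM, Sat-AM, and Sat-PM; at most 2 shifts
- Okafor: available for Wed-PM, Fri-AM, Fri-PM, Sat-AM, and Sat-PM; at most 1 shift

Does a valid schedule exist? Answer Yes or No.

Total capacity is 2+2+2+2+2+1 = 11 but 12 worker-slots are needed — infeasible.

No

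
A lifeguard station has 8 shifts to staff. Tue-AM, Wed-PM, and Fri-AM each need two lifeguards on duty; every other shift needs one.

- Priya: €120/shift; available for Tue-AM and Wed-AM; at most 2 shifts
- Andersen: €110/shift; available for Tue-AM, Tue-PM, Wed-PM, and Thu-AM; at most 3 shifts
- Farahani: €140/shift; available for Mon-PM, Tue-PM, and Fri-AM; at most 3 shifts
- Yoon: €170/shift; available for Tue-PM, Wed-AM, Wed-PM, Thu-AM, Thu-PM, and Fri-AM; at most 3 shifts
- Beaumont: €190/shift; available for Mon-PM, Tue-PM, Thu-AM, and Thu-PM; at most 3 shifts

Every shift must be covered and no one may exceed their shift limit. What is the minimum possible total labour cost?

€1500

Tue-AM can only be covered by Priya and Andersen, so that assignment is forced.
Wed-PM can only be covered by Andersen and Yoon, so that assignment is forced.
Fri-AM can only be covered by Farahani and Yoon, so that assignment is forced.
Picking the cheapest available lifeguard for each shift independently would cost €1470, but that ignores the shift limits.
An optimal schedule: Mon-PM→Farahani, Tue-AM→Priya+Andersen, Tue-PM→Farahani, Wed-AM→Priya, Wed-PM→Andersen+Yoon, Thu-AM→Andersen, Thu-PM→Yoon, Fri-AM→Farahani+Yoon.
Total: 140 + 120 + 110 + 140 + 120 + 110 + 170 + 110 + 170 + 140 + 170 = €1500.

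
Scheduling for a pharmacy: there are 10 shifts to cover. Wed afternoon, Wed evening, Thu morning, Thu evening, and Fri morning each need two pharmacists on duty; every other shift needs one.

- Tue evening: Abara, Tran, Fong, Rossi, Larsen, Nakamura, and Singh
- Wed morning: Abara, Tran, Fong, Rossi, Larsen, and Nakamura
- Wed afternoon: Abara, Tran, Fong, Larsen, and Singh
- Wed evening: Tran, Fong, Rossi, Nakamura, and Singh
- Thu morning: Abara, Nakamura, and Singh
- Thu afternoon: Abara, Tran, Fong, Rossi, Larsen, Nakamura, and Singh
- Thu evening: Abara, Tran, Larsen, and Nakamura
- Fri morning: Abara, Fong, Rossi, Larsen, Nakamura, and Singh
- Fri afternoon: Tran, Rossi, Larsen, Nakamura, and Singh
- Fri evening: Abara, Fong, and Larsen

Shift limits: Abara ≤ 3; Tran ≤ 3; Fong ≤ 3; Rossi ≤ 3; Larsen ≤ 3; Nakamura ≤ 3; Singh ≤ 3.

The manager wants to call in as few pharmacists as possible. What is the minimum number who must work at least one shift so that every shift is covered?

15 slots to fill and no one can take more than 3, so at least ⌈15/3⌉ = 5 pharmacists are needed.
Abara, Tran, Fong, Rossi, and Nakamura alone can cover everything: Tue evening→Fong, Wed morning→Fong, Wed afternoon→Abara+Tran, Wed evening→Fong+Rossi, Thu morning→Abara+Nakamura, Thu afternoon→Rossi, Thu evening→Tran+Nakamura, Fri morning→Rossi+Nakamura, Fri afternoon→Tran, Fri evening→Abara.

5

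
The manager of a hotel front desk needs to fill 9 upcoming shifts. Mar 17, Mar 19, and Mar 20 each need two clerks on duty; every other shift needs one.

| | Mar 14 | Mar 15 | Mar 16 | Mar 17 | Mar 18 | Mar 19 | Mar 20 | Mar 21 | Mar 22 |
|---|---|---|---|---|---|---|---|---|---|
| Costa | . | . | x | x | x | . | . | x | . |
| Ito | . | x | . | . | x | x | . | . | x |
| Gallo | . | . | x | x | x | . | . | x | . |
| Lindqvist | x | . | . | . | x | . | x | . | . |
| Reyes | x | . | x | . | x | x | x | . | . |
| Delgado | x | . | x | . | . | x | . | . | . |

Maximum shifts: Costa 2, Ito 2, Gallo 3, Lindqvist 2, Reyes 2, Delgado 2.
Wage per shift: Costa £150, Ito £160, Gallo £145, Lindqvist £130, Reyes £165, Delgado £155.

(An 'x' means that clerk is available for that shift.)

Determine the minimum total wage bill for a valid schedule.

Mar 15 can only be covered by Ito, so that assignment is forced.
Mar 17 can only be covered by Costa and Gallo, so that assignment is forced.
Mar 20 can only be covered by Lindqvist and Reyes, so that assignment is forced.
Picking the cheapest available clerk for each shift independently would cost £1775, but that ignores the shift limits.
An optimal schedule: Mar 14→Lindqvist, Mar 15→Ito, Mar 16→Gallo, Mar 17→Costa+Gallo, Mar 18→Gallo, Mar 19→Reyes+Delgado, Mar 20→Lindqvist+Reyes, Mar 21→Costa, Mar 22→Ito.
Total: 130 + 160 + 145 + 150 + 145 + 145 + 165 + 155 + 130 + 165 + 150 + 160 = £1800.

£1800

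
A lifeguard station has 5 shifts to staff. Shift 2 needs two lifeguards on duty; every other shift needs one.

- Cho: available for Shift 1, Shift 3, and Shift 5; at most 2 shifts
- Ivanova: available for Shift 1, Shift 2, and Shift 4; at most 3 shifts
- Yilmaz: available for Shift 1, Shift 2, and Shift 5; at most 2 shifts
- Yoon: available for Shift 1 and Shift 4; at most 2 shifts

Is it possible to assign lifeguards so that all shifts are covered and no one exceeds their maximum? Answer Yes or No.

Yes

Shift 2 can only be covered by Ivanova and Yilmaz, so that assignment is forced.
Shift 3 can only be covered by Cho, so that assignment is forced.
One valid schedule: Shift 1→Ivanova, Shift 2→Ivanova+Yilmaz, Shift 3→Cho, Shift 4→Ivanova, Shift 5→Cho.
Loads: Cho 2/2, Ivanova 3/3, Yilmaz 1/2, Yoon 0/2 — all within limits.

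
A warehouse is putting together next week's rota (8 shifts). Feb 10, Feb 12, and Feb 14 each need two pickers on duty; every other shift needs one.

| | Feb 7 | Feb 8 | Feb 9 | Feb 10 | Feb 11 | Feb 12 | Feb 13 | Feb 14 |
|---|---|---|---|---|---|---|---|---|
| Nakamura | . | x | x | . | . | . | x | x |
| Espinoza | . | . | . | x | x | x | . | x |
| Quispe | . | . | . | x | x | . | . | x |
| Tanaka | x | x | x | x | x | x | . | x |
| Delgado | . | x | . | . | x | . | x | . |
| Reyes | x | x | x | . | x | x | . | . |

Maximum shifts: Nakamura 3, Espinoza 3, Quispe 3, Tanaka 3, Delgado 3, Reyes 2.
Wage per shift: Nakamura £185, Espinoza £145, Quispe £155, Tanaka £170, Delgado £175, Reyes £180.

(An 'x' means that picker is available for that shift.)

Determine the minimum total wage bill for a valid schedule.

£1760

Picking the cheapest available picker for each shift independently would cost £1745, but that ignores the shift limits.
An optimal schedule: Feb 7→Tanaka, Feb 8→Delgado, Feb 9→Tanaka, Feb 10→Espinoza+Quispe, Feb 11→Quispe, Feb 12→Espinoza+Tanaka, Feb 13→Delgado, Feb 14→Espinoza+Quispe.
Total: 170 + 175 + 170 + 145 + 155 + 155 + 145 + 170 + 175 + 145 + 155 = £1760.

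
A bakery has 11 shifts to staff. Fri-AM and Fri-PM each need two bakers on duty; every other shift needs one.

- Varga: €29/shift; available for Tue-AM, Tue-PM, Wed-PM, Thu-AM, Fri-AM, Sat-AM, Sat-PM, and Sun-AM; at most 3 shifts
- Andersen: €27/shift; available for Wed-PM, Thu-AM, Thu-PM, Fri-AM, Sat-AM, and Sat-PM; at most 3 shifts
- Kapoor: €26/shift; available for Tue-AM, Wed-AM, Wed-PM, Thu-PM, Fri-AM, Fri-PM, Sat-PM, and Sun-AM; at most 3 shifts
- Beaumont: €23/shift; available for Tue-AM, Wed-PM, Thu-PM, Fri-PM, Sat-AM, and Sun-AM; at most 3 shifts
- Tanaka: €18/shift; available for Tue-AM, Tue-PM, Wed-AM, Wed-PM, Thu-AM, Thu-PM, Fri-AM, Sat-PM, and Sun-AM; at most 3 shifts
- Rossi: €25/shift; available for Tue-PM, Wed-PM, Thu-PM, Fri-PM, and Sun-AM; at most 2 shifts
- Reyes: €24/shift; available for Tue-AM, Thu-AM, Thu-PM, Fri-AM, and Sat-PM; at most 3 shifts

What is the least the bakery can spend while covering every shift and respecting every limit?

€297

Picking the cheapest available baker for each shift independently would cost €257, but that ignores the shift limits.
An optimal schedule: Tue-AM→Beaumont, Tue-PM→Tanaka, Wed-AM→Tanaka, Wed-PM→Kapoor, Thu-AM→Tanaka, Thu-PM→Reyes, Fri-AM→Reyes+Kapoor, Fri-PM→Beaumont+Rossi, Sat-AM→Beaumont, Sat-PM→Reyes, Sun-AM→Rossi.
Total: 23 + 18 + 18 + 26 + 18 + 24 + 24 + 26 + 23 + 25 + 23 + 24 + 25 = €297.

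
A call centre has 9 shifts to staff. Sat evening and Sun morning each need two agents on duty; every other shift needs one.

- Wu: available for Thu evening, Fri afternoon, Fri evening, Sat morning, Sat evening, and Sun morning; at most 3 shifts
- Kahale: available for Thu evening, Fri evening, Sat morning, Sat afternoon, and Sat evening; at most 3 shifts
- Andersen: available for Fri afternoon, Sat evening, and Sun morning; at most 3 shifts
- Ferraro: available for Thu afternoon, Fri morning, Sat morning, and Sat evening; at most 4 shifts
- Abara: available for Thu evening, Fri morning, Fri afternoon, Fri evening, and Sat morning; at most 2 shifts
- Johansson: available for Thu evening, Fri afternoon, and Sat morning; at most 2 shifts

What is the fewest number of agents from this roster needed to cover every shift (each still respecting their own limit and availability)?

4

11 slots to fill and no one can take more than 4, so at least ⌈11/4⌉ = 3 agents are needed.
Any 3 agents together have capacity at most 4+3+3 = 10 < 11 slots, so 3 can never suffice.
Wu, Kahale, Andersen, and Ferraro alone can cover everything: Thu afternoon→Ferraro, Thu evening→Wu, Fri morning→Ferraro, Fri afternoon→Wu, Fri evening→Kahale, Sat morning→Kahale, Sat afternoon→Kahale, Sat evening→Andersen+Ferraro, Sun morning→Wu+Andersen.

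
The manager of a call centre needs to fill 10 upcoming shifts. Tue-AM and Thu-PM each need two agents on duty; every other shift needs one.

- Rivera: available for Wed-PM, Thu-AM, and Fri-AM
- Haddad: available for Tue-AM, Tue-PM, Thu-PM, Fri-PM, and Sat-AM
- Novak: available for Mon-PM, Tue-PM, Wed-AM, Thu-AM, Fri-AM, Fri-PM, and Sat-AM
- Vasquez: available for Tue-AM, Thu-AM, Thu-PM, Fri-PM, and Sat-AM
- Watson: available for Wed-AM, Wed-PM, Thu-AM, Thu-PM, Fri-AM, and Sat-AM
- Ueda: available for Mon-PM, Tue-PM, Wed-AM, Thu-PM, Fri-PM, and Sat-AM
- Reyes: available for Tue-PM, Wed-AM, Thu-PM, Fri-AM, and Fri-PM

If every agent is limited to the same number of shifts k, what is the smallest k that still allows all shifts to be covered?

2

With 7 agents and 12 worker-slots to fill, someone must work at least ⌈12/7⌉ = 2 shifts, so k ≥ 2.
k = 2 works: Mon-PM→Novak, Tue-AM→Haddad+Vasquez, Tue-PM→Haddad, Wed-AM→Novak, Wed-PM→Rivera, Thu-AM→Rivera, Thu-PM→Ueda+Reyes, Fri-AM→Watson, Fri-PM→Vasquez, Sat-AM→Watson.
Loads: Rivera 2, Haddad 2, Novak 2, Vasquez 2, Watson 2, Ueda 1, Reyes 1 — all ≤ 2.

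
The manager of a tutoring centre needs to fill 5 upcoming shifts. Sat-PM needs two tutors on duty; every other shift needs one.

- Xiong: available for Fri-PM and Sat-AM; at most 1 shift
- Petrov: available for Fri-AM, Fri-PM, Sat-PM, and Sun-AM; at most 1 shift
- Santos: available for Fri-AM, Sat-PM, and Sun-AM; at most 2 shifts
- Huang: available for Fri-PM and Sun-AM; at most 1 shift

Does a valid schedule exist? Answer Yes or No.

Shifts {Fri-AM, Fri-PM, Sat-AM, Sat-PM, Sun-AM} need 6 worker-slots in total, but the tutors available for any of those shifts (Xiong, Petrov, Santos, and Huang) can supply at most 5 among them. So no valid schedule exists.

No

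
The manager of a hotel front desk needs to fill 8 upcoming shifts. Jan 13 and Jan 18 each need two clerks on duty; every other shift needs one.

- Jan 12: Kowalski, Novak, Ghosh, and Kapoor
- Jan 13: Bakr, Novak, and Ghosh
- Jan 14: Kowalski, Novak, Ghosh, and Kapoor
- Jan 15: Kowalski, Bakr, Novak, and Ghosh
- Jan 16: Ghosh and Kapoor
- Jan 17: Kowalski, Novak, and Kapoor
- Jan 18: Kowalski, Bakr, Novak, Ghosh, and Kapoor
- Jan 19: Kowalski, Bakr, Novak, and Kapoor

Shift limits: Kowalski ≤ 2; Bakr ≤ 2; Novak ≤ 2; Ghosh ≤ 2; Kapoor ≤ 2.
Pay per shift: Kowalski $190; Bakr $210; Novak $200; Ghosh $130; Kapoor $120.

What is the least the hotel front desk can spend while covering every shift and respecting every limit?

$1700

Picking the cheapest available clerk for each shift independently would cost $1310, but that ignores the shift limits.
An optimal schedule: Jan 12→Kowalski, Jan 13→Bakr+Novak, Jan 14→Novak, Jan 15→Bakr, Jan 16→Ghosh, Jan 17→Kowalski, Jan 18→Ghosh+Kapoor, Jan 19→Kapoor.
Total: 190 + 210 + 200 + 200 + 210 + 130 + 190 + 130 + 120 + 120 = $1700.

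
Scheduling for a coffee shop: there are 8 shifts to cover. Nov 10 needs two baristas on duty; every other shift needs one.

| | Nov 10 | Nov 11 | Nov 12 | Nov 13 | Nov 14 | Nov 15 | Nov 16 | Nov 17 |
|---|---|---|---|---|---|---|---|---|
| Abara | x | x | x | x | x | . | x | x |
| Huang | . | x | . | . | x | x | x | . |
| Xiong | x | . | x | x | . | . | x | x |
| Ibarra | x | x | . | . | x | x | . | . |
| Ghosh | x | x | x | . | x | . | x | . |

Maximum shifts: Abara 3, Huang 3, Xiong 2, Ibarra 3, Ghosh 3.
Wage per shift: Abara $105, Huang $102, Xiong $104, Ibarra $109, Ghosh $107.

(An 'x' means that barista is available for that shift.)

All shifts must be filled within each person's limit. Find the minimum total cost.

Picking the cheapest available barista for each shift independently would cost $929, but that ignores the shift limits.
An optimal schedule: Nov 10→Abara+Ghosh, Nov 11→Huang, Nov 12→Abara, Nov 13→Xiong, Nov 14→Huang, Nov 15→Huang, Nov 16→Abara, Nov 17→Xiong.
Total: 105 + 107 + 102 + 105 + 104 + 102 + 102 + 105 + 104 = $936.

$936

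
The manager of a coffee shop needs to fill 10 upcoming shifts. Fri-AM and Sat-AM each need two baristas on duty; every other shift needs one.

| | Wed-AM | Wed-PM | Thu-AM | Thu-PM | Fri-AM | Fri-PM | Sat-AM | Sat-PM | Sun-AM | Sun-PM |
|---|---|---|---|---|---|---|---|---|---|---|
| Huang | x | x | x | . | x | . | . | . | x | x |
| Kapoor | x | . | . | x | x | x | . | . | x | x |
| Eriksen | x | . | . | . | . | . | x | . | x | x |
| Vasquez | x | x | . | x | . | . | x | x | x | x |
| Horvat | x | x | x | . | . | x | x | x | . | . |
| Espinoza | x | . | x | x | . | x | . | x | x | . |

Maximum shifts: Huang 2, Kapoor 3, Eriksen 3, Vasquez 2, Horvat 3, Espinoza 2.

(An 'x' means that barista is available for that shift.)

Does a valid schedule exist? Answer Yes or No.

Fri-AM can only be covered by Huang and Kapoor, so that assignment is forced.
One valid schedule: Wed-AM→Horvat, Wed-PM→Huang, Thu-AM→Horvat, Thu-PM→Kapoor, Fri-AM→Huang+Kapoor, Fri-PM→Kapoor, Sat-AM→Eriksen+Vasquez, Sat-PM→Vasquez, Sun-AM→Eriksen, Sun-PM→Eriksen.
Loads: Huang 2/2, Kapoor 3/3, Eriksen 3/3, Vasquez 2/2, Horvat 2/3, Espinoza 0/2 — all within limits.

Yes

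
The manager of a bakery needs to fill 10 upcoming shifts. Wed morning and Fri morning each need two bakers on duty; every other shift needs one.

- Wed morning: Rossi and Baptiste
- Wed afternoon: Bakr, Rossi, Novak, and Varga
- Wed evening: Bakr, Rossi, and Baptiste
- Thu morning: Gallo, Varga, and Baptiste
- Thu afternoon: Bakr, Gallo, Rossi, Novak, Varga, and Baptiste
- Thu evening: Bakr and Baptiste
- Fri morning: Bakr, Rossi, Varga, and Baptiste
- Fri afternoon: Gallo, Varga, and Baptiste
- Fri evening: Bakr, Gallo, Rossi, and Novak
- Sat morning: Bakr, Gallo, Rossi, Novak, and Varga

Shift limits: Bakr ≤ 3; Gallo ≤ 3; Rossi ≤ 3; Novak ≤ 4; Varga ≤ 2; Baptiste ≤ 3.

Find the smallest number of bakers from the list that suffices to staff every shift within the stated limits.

4

12 slots to fill and no one can take more than 4, so at least ⌈12/4⌉ = 3 bakers are needed.
Any 3 bakers together have capacity at most 4+3+3 = 10 < 12 slots, so 3 can never suffice.
Bakr, Gallo, Rossi, and Baptiste alone can cover everything: Wed morning→Rossi+Baptiste, Wed afternoon→Bakr, Wed evening→Bakr, Thu morning→Gallo, Thu afternoon→Baptiste, Thu evening→Bakr, Fri morning→Rossi+Baptiste, Fri afternoon→Gallo, Fri evening→Gallo, Sat morning→Rossi.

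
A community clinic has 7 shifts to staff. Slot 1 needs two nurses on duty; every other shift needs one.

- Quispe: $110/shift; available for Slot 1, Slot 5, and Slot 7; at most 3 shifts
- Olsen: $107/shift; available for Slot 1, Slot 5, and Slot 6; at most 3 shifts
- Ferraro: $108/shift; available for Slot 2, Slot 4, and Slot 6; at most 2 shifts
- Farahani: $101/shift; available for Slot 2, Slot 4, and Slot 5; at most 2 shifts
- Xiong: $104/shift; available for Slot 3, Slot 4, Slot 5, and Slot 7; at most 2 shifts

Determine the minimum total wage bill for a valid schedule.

Slot 1 can only be covered by Quispe and Olsen, so that assignment is forced.
Slot 3 can only be covered by Xiong, so that assignment is forced.
Picking the cheapest available nurse for each shift independently would cost $835, but that ignores the shift limits.
An optimal schedule: Slot 1→Olsen+Quispe, Slot 2→Farahani, Slot 3→Xiong, Slot 4→Farahani, Slot 5→Olsen, Slot 6→Olsen, Slot 7→Xiong.
Total: 107 + 110 + 101 + 104 + 101 + 107 + 107 + 104 = $841.

$841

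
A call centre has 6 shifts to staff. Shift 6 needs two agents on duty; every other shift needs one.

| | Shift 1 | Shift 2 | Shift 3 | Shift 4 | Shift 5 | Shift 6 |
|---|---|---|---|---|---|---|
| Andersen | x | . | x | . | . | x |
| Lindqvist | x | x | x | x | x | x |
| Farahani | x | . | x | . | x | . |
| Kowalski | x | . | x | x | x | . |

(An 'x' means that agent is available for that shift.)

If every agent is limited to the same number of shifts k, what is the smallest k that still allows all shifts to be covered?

2

With 4 agents and 7 worker-slots to fill, someone must work at least ⌈7/4⌉ = 2 shifts, so k ≥ 2.
k = 2 works: Shift 1→Andersen, Shift 2→Lindqvist, Shift 3→Farahani, Shift 4→Kowalski, Shift 5→Farahani, Shift 6→Andersen+Lindqvist.
Loads: Andersen 2, Lindqvist 2, Farahani 2, Kowalski 1 — all ≤ 2.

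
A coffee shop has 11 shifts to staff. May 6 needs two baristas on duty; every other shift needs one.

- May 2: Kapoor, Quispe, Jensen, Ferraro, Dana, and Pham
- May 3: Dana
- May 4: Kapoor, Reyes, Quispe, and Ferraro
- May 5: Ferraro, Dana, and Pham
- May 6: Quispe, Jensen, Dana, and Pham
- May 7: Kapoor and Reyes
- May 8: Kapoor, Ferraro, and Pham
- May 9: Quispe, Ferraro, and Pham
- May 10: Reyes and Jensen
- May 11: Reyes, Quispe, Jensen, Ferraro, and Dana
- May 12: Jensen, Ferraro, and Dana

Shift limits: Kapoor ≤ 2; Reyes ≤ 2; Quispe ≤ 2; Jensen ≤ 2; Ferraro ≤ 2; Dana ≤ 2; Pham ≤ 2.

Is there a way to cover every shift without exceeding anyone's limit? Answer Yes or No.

May 3 can only be covered by Dana, so that assignment is forced.
One valid schedule: May 2→Jensen, May 3→Dana, May 4→Reyes, May 5→Ferraro, May 6→Dana+Pham, May 7→Kapoor, May 8→Kapoor, May 9→Quispe, May 10→Reyes, May 11→Quispe, May 12→Jensen.
Loads: Kapoor 2/2, Reyes 2/2, Quispe 2/2, Jensen 2/2, Ferraro 1/2, Dana 2/2, Pham 1/2 — all within limits.

Yes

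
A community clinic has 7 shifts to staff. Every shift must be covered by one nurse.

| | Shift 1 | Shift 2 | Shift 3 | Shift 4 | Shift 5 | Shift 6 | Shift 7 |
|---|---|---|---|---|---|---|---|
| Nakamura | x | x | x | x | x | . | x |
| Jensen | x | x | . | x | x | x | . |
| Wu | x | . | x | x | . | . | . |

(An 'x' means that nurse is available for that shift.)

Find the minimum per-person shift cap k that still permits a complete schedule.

With 3 nurses and 7 worker-slots to fill, someone must work at least ⌈7/3⌉ = 3 shifts, so k ≥ 3.
k = 3 works: Shift 1→Jensen, Shift 2→Nakamura, Shift 3→Nakamura, Shift 4→Wu, Shift 5→Jensen, Shift 6→Jensen, Shift 7→Nakamura.
Loads: Nakamura 3, Jensen 3, Wu 1 — all ≤ 3.

3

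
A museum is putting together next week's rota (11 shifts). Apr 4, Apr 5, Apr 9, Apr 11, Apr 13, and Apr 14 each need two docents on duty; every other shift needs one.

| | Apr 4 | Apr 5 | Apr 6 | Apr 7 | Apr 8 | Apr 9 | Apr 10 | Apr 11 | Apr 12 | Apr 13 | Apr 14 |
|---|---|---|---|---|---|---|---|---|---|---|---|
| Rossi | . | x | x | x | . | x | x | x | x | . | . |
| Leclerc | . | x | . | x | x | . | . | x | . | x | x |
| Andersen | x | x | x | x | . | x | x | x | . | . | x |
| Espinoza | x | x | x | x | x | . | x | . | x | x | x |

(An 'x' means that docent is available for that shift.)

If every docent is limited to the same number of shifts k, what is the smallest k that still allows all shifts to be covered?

With 4 docents and 17 worker-slots to fill, someone must work at least ⌈17/4⌉ = 5 shifts, so k ≥ 5.
k = 5 works: Apr 4→Andersen+Espinoza, Apr 5→Andersen+Espinoza, Apr 6→Rossi, Apr 7→Leclerc, Apr 8→Leclerc, Apr 9→Rossi+Andersen, Apr 10→Rossi, Apr 11→Rossi+Leclerc, Apr 12→Rossi, Apr 13→Leclerc+Espinoza, Apr 14→Leclerc+Andersen.
Loads: Rossi 5, Leclerc 5, Andersen 4, Espinoza 3 — all ≤ 5.

5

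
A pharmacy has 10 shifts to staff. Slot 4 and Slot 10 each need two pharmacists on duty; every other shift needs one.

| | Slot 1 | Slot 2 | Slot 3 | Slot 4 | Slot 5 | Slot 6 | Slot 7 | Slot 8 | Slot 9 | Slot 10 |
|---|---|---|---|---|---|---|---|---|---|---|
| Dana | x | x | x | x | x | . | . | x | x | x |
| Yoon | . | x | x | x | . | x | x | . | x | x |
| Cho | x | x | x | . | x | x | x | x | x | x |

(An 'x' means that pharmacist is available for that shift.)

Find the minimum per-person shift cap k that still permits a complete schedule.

4

With 3 pharmacists and 12 worker-slots to fill, someone must work at least ⌈12/3⌉ = 4 shifts, so k ≥ 4.
k = 4 works: Slot 1→Dana, Slot 2→Cho, Slot 3→Cho, Slot 4→Dana+Yoon, Slot 5→Dana, Slot 6→Yoon, Slot 7→Yoon, Slot 8→Dana, Slot 9→Cho, Slot 10→Yoon+Cho.
Loads: Dana 4, Yoon 4, Cho 4 — all ≤ 4.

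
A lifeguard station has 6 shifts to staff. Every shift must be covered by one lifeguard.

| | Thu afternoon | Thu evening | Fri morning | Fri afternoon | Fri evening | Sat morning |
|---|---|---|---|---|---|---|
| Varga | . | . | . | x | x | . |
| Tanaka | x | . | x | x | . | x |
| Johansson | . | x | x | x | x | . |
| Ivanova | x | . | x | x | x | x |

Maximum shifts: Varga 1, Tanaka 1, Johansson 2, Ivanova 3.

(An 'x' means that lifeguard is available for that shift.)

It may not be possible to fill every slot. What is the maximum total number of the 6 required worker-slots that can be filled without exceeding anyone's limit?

Total capacity across all lifeguards is 1+1+2+3 = 7, and 6 slots are needed, so at most 6 can be filled.
An assignment achieving 6: Thu afternoon→Tanaka, Thu evening→Johansson, Fri morning→Johansson, Fri afternoon→Ivanova, Fri evening→Varga, Sat morning→Ivanova.
Loads: Varga 1/1, Tanaka 1/1, Johansson 2/2, Ivanova 2/3.

6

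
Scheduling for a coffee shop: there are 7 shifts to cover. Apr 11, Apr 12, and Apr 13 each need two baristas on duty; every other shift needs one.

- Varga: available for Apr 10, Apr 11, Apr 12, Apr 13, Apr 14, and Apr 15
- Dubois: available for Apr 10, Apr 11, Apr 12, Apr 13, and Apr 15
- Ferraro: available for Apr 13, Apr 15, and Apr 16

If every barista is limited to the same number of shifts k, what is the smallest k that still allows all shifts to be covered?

With 3 baristas and 10 worker-slots to fill, someone must work at least ⌈10/3⌉ = 4 shifts, so k ≥ 4.
k = 4 works: Apr 10→Varga, Apr 11→Varga+Dubois, Apr 12→Varga+Dubois, Apr 13→Dubois+Ferraro, Apr 14→Varga, Apr 15→Dubois, Apr 16→Ferraro.
Loads: Varga 4, Dubois 4, Ferraro 2 — all ≤ 4.

4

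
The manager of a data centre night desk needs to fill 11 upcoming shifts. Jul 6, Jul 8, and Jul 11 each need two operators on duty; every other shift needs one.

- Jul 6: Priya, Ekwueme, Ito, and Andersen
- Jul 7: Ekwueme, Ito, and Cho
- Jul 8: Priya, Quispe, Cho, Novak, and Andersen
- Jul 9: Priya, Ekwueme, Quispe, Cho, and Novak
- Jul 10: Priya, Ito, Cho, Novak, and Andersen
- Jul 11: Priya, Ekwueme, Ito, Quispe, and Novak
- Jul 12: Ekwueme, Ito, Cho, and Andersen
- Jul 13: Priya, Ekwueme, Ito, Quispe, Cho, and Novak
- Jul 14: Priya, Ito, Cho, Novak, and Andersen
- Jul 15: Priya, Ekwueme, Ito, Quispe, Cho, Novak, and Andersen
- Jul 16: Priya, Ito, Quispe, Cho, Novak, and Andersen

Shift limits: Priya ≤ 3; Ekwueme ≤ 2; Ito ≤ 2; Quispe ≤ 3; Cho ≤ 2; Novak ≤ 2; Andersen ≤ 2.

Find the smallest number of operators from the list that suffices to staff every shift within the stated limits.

14 slots to fill and no one can take more than 3, so at least ⌈14/3⌉ = 5 operators are needed.
Any 5 operators together have capacity at most 3+3+2+2+2 = 12 < 14 slots, so 5 can never suffice.
Priya, Ekwueme, Ito, Quispe, Cho, and Novak alone can cover everything: Jul 6→Priya+Ekwueme, Jul 7→Ekwueme, Jul 8→Quispe+Cho, Jul 9→Quispe, Jul 10→Priya, Jul 11→Quispe+Novak, Jul 12→Ito, Jul 13→Cho, Jul 14→Priya, Jul 15→Novak, Jul 16→Ito.

6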